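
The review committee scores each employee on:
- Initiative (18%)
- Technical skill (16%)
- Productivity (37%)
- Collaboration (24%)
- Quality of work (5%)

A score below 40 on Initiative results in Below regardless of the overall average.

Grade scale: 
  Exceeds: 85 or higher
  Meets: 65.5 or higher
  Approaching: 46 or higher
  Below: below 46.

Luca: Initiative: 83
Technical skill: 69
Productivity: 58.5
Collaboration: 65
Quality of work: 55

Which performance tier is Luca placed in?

Meets

Initiative score 83 ≥ 40: minimum met.
Weighted total:
  Initiative 83 × 0.18 = 14.94
  Technical skill 69 × 0.16 = 11.04
  Productivity 58.5 × 0.37 = 21.645
  Collaboration 65 × 0.24 = 15.6
  Quality of work 55 × 0.05 = 2.75
Sum = 65.975
65.975 is ≥ 65.5 and < 85 → Meets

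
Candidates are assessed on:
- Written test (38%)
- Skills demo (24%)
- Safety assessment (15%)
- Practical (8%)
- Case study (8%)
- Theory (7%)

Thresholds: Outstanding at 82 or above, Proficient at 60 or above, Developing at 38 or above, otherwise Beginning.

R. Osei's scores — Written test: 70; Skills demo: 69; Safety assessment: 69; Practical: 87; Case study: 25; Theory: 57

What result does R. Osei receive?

Proficient

Weighted total:
  Written test 70 × 0.38 = 26.6
  Skills demo 69 × 0.24 = 16.56
  Safety assessment 69 × 0.15 = 10.35
  Practical 87 × 0.08 = 6.96
  Case study 25 × 0.08 = 2
  Theory 57 × 0.07 = 3.99
Sum = 66.46
66.46 is ≥ 60 and < 82 → Proficient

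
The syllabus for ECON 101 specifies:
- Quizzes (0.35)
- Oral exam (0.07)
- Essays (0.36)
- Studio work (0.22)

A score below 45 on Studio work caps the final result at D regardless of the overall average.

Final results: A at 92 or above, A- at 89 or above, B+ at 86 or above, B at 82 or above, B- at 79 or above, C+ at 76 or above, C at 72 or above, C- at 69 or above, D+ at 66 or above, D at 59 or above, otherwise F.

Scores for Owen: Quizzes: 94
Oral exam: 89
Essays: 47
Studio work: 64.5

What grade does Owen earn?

Studio work score 64.5 ≥ 45: minimum met.
Weighted total:
  Quizzes 94 × 0.35 = 32.9
  Oral exam 89 × 0.07 = 6.23
  Essays 47 × 0.36 = 16.92
  Studio work 64.5 × 0.22 = 14.19
Sum = 70.24
70.24 is ≥ 69 and < 72 → C-

C-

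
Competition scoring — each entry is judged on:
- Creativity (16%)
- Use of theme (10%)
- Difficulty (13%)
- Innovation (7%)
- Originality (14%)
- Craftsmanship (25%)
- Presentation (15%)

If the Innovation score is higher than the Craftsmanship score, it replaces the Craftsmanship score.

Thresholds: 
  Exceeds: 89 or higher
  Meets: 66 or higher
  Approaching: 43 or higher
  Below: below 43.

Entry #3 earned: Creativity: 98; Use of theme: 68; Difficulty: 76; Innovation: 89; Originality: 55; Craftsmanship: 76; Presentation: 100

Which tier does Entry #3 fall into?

Meets

Innovation (89) > Craftsmanship (76), so Craftsmanship counts as 89.
Weighted total:
  Creativity 98 × 0.16 = 15.68
  Use of theme 68 × 0.1 = 6.8
  Difficulty 76 × 0.13 = 9.88
  Innovation 89 × 0.07 = 6.23
  Originality 55 × 0.14 = 7.7
  Craftsmanship 89 × 0.25 = 22.25
  Presentation 100 × 0.15 = 15
Sum = 83.54
83.54 is ≥ 66 and < 89 → Meets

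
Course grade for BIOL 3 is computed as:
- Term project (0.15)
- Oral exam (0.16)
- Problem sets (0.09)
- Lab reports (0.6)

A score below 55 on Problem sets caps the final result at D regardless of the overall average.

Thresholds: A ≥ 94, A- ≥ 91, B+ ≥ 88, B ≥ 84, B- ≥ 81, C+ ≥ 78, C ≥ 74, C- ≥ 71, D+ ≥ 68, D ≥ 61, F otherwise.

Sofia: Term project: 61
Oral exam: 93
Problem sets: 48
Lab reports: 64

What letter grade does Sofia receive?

D

Problem sets score 48 < 55: minimum not met.
Weighted total:
  Term project 61 × 0.15 = 9.15
  Oral exam 93 × 0.16 = 14.88
  Problem sets 48 × 0.09 = 4.32
  Lab reports 64 × 0.6 = 38.4
Sum = 66.75
66.75 would be D; cap at D applies → D.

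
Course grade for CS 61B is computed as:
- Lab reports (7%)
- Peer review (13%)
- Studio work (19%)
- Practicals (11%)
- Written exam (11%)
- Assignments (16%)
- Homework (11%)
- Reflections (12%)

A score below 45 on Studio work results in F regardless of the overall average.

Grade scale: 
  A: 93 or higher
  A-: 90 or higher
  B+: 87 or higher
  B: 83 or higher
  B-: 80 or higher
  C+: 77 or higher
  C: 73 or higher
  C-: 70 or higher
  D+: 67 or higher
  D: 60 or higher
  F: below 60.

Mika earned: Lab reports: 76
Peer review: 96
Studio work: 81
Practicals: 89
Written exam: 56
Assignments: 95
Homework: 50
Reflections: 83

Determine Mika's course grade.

Studio work score 81 ≥ 45: minimum met.
Weighted total:
  Lab reports 76 × 0.07 = 5.32
  Peer review 96 × 0.13 = 12.48
  Studio work 81 × 0.19 = 15.39
  Practicals 89 × 0.11 = 9.79
  Written exam 56 × 0.11 = 6.16
  Assignments 95 × 0.16 = 15.2
  Homework 50 × 0.11 = 5.5
  Reflections 83 × 0.12 = 9.96
Sum = 79.8
79.8 is ≥ 77 and < 80 → C+

C+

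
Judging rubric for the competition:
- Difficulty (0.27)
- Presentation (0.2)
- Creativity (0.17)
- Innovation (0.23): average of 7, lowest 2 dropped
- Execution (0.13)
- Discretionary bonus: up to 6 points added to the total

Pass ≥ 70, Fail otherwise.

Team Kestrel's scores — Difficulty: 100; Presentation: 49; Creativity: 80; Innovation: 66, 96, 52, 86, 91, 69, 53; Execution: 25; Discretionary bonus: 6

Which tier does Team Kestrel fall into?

Innovation: drop 52, 53 → average of remaining 5 = 408/5 = 81.6
Weighted total:
  Difficulty 100 × 0.27 = 27
  Presentation 49 × 0.2 = 9.8
  Creativity 80 × 0.17 = 13.6
  Innovation 81.6 × 0.23 = 18.768
  Execution 25 × 0.13 = 3.25
Sum = 72.418
Discretionary bonus: 72.418 + 6 = 78.418
78.418 ≥ 70 → Pass

Pass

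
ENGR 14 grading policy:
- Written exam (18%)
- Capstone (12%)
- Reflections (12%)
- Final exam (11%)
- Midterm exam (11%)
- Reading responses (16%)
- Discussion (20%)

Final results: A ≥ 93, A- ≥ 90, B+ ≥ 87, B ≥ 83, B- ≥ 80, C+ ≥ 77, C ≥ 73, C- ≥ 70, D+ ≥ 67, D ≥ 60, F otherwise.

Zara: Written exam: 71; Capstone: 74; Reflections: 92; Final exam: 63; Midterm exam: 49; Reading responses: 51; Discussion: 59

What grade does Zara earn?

Weighted total:
  Written exam 71 × 0.18 = 12.78
  Capstone 74 × 0.12 = 8.88
  Reflections 92 × 0.12 = 11.04
  Final exam 63 × 0.11 = 6.93
  Midterm exam 49 × 0.11 = 5.39
  Reading responses 51 × 0.16 = 8.16
  Discussion 59 × 0.2 = 11.8
Sum = 64.98
64.98 is ≥ 60 and < 67 → D

D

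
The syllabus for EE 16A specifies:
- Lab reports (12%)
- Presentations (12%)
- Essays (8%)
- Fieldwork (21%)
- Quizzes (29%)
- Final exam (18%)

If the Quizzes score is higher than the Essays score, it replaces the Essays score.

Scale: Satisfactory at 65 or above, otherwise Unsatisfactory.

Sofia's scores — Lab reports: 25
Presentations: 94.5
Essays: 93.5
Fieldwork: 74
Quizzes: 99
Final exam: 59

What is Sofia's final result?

Quizzes (99) > Essays (93.5), so Essays counts as 99.
Weighted total:
  Lab reports 25 × 0.12 = 3
  Presentations 94.5 × 0.12 = 11.34
  Essays 99 × 0.08 = 7.92
  Fieldwork 74 × 0.21 = 15.54
  Quizzes 99 × 0.29 = 28.71
  Final exam 59 × 0.18 = 10.62
Sum = 77.13
77.13 ≥ 65 → Satisfactory

Satisfactory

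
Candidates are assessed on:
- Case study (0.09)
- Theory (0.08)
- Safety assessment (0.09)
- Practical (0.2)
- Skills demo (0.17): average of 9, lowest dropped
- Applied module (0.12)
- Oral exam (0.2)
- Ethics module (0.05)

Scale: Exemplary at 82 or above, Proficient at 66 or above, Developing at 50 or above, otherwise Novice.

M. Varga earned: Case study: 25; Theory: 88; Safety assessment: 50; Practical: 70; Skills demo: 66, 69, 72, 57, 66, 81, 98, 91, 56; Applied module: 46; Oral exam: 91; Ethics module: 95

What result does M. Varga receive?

Skills demo: drop 56 → average of remaining 8 = 600/8 = 75
Weighted total:
  Case study 25 × 0.09 = 2.25
  Theory 88 × 0.08 = 7.04
  Safety assessment 50 × 0.09 = 4.5
  Practical 70 × 0.2 = 14
  Skills demo 75 × 0.17 = 12.75
  Applied module 46 × 0.12 = 5.52
  Oral exam 91 × 0.2 = 18.2
  Ethics module 95 × 0.05 = 4.75
Sum = 69.01
69.01 is ≥ 66 and < 82 → Proficient

Proficient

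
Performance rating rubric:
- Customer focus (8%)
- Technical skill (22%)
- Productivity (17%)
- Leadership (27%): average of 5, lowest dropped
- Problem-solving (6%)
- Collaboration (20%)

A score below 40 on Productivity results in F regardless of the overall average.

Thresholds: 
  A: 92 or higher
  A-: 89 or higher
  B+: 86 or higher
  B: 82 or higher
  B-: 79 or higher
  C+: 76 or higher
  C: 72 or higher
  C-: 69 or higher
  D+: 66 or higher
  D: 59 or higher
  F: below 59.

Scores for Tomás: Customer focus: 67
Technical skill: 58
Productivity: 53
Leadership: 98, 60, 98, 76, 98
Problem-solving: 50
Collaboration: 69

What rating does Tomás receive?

Leadership: drop 60 → average of remaining 4 = 370/4 = 92.5
Productivity score 53 ≥ 40: minimum met.
Weighted total:
  Customer focus 67 × 0.08 = 5.36
  Technical skill 58 × 0.22 = 12.76
  Productivity 53 × 0.17 = 9.01
  Leadership 92.5 × 0.27 = 24.975
  Problem-solving 50 × 0.06 = 3
  Collaboration 69 × 0.2 = 13.8
Sum = 68.905
68.905 is ≥ 66 and < 69 → D+

D+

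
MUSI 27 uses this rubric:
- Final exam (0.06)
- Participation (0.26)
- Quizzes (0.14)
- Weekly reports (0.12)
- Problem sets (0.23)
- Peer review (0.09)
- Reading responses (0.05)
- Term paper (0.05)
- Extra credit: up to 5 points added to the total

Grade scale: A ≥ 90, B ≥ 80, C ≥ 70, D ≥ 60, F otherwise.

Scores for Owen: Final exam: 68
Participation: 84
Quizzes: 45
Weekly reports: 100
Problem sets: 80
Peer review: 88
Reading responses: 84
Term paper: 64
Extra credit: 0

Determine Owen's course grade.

Weighted total:
  Final exam 68 × 0.06 = 4.08
  Participation 84 × 0.26 = 21.84
  Quizzes 45 × 0.14 = 6.3
  Weekly reports 100 × 0.12 = 12
  Problem sets 80 × 0.23 = 18.4
  Peer review 88 × 0.09 = 7.92
  Reading responses 84 × 0.05 = 4.2
  Term paper 64 × 0.05 = 3.2
Sum = 77.94
Extra credit: 77.94 + 0 = 77.94
77.94 is ≥ 70 and < 80 → C

C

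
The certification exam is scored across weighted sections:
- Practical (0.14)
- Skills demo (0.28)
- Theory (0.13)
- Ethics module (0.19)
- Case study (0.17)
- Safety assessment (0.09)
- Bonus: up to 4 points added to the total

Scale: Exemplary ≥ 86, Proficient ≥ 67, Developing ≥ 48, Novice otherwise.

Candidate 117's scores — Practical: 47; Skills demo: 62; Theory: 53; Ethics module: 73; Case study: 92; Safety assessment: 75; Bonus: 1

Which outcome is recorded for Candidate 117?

Weighted total:
  Practical 47 × 0.14 = 6.58
  Skills demo 62 × 0.28 = 17.36
  Theory 53 × 0.13 = 6.89
  Ethics module 73 × 0.19 = 13.87
  Case study 92 × 0.17 = 15.64
  Safety assessment 75 × 0.09 = 6.75
Sum = 67.09
Bonus: 67.09 + 1 = 68.09
68.09 is ≥ 67 and < 86 → Proficient

Proficient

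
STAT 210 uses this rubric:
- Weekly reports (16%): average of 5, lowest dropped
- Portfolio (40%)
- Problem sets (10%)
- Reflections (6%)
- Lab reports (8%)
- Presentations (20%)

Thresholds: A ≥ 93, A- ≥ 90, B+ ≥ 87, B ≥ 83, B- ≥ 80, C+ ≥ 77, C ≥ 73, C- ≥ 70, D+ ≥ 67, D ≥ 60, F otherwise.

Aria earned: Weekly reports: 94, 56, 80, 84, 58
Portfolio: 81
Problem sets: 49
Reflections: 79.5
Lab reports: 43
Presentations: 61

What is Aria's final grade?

Weekly reports: drop 56 → average of remaining 4 = 316/4 = 79
Weighted total:
  Weekly reports 79 × 0.16 = 12.64
  Portfolio 81 × 0.4 = 32.4
  Problem sets 49 × 0.1 = 4.9
  Reflections 79.5 × 0.06 = 4.77
  Lab reports 43 × 0.08 = 3.44
  Presentations 61 × 0.2 = 12.2
Sum = 70.35
70.35 is ≥ 70 and < 73 → C-

C-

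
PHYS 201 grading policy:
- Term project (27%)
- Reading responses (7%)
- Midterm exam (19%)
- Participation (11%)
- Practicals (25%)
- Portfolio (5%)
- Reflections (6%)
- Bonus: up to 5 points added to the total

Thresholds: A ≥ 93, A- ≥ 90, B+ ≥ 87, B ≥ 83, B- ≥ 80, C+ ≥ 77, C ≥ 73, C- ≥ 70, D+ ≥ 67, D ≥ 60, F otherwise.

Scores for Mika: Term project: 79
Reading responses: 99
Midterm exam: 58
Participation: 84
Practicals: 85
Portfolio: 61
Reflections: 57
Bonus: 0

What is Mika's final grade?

C

Weighted total:
  Term project 79 × 0.27 = 21.33
  Reading responses 99 × 0.07 = 6.93
  Midterm exam 58 × 0.19 = 11.02
  Participation 84 × 0.11 = 9.24
  Practicals 85 × 0.25 = 21.25
  Portfolio 61 × 0.05 = 3.05
  Reflections 57 × 0.06 = 3.42
Sum = 76.24
Bonus: 76.24 + 0 = 76.24
76.24 is ≥ 73 and < 77 → C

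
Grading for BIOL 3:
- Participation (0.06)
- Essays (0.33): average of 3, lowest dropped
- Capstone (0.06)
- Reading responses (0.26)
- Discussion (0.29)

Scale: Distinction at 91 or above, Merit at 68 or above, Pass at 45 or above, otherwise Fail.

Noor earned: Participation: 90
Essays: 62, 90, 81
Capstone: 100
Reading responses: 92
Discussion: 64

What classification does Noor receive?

Essays: drop 62 → average of remaining 2 = 171/2 = 85.5
Weighted total:
  Participation 90 × 0.06 = 5.4
  Essays 85.5 × 0.33 = 28.215
  Capstone 100 × 0.06 = 6
  Reading responses 92 × 0.26 = 23.92
  Discussion 64 × 0.29 = 18.56
Sum = 82.095
82.095 is ≥ 68 and < 91 → Merit

Merit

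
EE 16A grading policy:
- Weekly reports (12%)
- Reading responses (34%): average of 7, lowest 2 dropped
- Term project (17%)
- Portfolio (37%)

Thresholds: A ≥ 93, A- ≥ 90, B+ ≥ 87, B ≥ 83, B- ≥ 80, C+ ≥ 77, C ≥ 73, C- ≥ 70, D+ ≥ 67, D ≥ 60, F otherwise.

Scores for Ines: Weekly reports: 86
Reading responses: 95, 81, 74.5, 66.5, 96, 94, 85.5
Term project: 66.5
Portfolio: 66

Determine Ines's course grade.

C

Reading responses: drop 66.5, 74.5 → average of remaining 5 = 451.5/5 = 90.3
Weighted total:
  Weekly reports 86 × 0.12 = 10.32
  Reading responses 90.3 × 0.34 = 30.702
  Term project 66.5 × 0.17 = 11.305
  Portfolio 66 × 0.37 = 24.42
Sum = 76.747
76.747 is ≥ 73 and < 77 → C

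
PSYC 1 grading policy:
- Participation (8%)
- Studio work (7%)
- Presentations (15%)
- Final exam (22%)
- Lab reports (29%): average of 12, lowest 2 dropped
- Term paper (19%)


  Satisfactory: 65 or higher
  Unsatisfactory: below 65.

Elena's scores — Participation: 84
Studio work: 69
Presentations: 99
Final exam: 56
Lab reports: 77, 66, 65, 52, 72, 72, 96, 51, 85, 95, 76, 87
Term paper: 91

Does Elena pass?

Lab reports: drop 51, 52 → average of remaining 10 = 791/10 = 79.1
Weighted total:
  Participation 84 × 0.08 = 6.72
  Studio work 69 × 0.07 = 4.83
  Presentations 99 × 0.15 = 14.85
  Final exam 56 × 0.22 = 12.32
  Lab reports 79.1 × 0.29 = 22.939
  Term paper 91 × 0.19 = 17.29
Sum = 78.949
78.949 ≥ 65 → Satisfactory

Satisfactory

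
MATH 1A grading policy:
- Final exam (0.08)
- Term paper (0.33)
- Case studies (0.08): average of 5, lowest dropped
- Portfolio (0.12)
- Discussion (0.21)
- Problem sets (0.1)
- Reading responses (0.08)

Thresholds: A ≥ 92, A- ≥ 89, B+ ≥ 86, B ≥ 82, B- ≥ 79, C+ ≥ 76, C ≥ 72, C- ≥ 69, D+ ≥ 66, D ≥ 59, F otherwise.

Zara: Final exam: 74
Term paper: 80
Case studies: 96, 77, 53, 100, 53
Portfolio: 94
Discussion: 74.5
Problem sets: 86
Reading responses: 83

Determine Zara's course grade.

B-

Case studies: drop 53 → average of remaining 4 = 326/4 = 81.5
Weighted total:
  Final exam 74 × 0.08 = 5.92
  Term paper 80 × 0.33 = 26.4
  Case studies 81.5 × 0.08 = 6.52
  Portfolio 94 × 0.12 = 11.28
  Discussion 74.5 × 0.21 = 15.645
  Problem sets 86 × 0.1 = 8.6
  Reading responses 83 × 0.08 = 6.64
Sum = 81.005
81.005 is ≥ 79 and < 82 → B-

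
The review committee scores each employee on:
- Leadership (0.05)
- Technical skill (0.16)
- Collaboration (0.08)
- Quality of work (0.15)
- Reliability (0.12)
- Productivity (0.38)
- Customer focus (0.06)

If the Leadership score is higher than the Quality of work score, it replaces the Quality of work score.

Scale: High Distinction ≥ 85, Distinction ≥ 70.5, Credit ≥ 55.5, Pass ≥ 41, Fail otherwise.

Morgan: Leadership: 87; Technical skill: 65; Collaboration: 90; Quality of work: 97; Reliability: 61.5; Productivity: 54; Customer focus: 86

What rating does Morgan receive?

Leadership (87) ≤ Quality of work (97), so Quality of work stays at 97.
Weighted total:
  Leadership 87 × 0.05 = 4.35
  Technical skill 65 × 0.16 = 10.4
  Collaboration 90 × 0.08 = 7.2
  Quality of work 97 × 0.15 = 14.55
  Reliability 61.5 × 0.12 = 7.38
  Productivity 54 × 0.38 = 20.52
  Customer focus 86 × 0.06 = 5.16
Sum = 69.56
69.56 is ≥ 55.5 and < 70.5 → Credit

Credit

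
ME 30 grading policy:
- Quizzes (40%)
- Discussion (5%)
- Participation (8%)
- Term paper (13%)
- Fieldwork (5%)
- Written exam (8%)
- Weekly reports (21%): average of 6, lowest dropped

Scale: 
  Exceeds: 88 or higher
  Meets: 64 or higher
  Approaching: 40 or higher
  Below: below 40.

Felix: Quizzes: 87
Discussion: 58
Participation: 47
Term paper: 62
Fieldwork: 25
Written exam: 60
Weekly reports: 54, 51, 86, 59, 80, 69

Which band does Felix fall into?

Weekly reports: drop 51 → average of remaining 5 = 348/5 = 69.6
Weighted total:
  Quizzes 87 × 0.4 = 34.8
  Discussion 58 × 0.05 = 2.9
  Participation 47 × 0.08 = 3.76
  Term paper 62 × 0.13 = 8.06
  Fieldwork 25 × 0.05 = 1.25
  Written exam 60 × 0.08 = 4.8
  Weekly reports 69.6 × 0.21 = 14.616
Sum = 70.186
70.186 is ≥ 64 and < 88 → Meets

Meets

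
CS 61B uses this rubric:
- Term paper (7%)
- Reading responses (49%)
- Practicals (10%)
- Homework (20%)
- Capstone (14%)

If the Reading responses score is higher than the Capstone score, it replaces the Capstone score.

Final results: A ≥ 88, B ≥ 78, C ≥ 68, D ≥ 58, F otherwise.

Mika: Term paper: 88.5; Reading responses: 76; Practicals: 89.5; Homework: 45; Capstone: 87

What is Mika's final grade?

C

Reading responses (76) ≤ Capstone (87), so Capstone stays at 87.
Weighted total:
  Term paper 88.5 × 0.07 = 6.195
  Reading responses 76 × 0.49 = 37.24
  Practicals 89.5 × 0.1 = 8.95
  Homework 45 × 0.2 = 9
  Capstone 87 × 0.14 = 12.18
Sum = 73.565
73.565 is ≥ 68 and < 78 → C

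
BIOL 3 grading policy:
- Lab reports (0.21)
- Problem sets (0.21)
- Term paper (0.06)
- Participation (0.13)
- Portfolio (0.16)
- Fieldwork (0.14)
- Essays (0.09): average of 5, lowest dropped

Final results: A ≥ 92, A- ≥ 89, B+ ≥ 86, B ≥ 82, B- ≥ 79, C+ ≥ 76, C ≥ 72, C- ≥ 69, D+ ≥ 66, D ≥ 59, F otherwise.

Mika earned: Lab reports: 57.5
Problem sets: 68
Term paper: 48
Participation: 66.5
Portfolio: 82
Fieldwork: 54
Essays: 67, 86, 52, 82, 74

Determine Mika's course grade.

Essays: drop 52 → average of remaining 4 = 309/4 = 77.25
Weighted total:
  Lab reports 57.5 × 0.21 = 12.075
  Problem sets 68 × 0.21 = 14.28
  Term paper 48 × 0.06 = 2.88
  Participation 66.5 × 0.13 = 8.645
  Portfolio 82 × 0.16 = 13.12
  Fieldwork 54 × 0.14 = 7.56
  Essays 77.25 × 0.09 = 6.9525
Sum = 65.5125
65.5125 is ≥ 59 and < 66 → D

D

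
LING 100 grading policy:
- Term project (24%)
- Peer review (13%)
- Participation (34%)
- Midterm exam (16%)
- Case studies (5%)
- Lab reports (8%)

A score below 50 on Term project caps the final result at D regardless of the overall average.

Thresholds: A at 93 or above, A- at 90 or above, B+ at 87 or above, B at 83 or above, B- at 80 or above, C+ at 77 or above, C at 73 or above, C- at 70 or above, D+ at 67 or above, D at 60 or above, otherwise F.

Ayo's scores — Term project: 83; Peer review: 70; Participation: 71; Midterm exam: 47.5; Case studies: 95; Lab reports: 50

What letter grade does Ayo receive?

D+

Term project score 83 ≥ 50: minimum met.
Weighted total:
  Term project 83 × 0.24 = 19.92
  Peer review 70 × 0.13 = 9.1
  Participation 71 × 0.34 = 24.14
  Midterm exam 47.5 × 0.16 = 7.6
  Case studies 95 × 0.05 = 4.75
  Lab reports 50 × 0.08 = 4
Sum = 69.51
69.51 is ≥ 67 and < 70 → D+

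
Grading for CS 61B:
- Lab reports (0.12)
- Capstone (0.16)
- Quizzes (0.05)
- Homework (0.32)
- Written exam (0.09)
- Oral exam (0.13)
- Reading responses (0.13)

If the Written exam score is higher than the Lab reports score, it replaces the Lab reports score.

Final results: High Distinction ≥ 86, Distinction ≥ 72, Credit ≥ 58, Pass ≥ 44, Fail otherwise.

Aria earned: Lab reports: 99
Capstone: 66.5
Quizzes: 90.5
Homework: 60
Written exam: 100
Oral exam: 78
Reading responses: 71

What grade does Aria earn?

Written exam (100) > Lab reports (99), so Lab reports counts as 100.
Weighted total:
  Lab reports 100 × 0.12 = 12
  Capstone 66.5 × 0.16 = 10.64
  Quizzes 90.5 × 0.05 = 4.525
  Homework 60 × 0.32 = 19.2
  Written exam 100 × 0.09 = 9
  Oral exam 78 × 0.13 = 10.14
  Reading responses 71 × 0.13 = 9.23
Sum = 74.735
74.735 is ≥ 72 and < 86 → Distinction

Distinction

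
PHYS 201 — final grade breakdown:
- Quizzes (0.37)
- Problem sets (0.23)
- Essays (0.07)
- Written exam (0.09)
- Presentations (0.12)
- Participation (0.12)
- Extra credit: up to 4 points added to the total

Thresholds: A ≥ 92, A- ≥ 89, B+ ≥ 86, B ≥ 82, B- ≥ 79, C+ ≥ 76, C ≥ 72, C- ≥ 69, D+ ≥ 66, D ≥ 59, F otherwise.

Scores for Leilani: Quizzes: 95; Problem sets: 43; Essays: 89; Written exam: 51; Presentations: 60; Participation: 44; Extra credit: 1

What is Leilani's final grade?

Weighted total:
  Quizzes 95 × 0.37 = 35.15
  Problem sets 43 × 0.23 = 9.89
  Essays 89 × 0.07 = 6.23
  Written exam 51 × 0.09 = 4.59
  Presentations 60 × 0.12 = 7.2
  Participation 44 × 0.12 = 5.28
Sum = 68.34
Extra credit: 68.34 + 1 = 69.34
69.34 is ≥ 69 and < 72 → C-

C-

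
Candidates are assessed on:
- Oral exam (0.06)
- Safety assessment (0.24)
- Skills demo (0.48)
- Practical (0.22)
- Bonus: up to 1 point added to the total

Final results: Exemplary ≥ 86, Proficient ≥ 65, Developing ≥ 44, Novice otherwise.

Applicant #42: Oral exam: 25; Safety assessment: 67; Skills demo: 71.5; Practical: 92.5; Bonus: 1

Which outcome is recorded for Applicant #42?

Weighted total:
  Oral exam 25 × 0.06 = 1.5
  Safety assessment 67 × 0.24 = 16.08
  Skills demo 71.5 × 0.48 = 34.32
  Practical 92.5 × 0.22 = 20.35
Sum = 72.25
Bonus: 72.25 + 1 = 73.25
73.25 is ≥ 65 and < 86 → Proficient

Proficient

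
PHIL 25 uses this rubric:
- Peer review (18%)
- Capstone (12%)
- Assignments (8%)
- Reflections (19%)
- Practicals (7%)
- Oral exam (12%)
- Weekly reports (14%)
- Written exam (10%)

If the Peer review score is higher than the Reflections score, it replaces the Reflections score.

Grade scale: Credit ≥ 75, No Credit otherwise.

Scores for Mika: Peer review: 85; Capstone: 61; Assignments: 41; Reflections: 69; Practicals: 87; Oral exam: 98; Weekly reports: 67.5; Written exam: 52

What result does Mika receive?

Peer review (85) > Reflections (69), so Reflections counts as 85.
Weighted total:
  Peer review 85 × 0.18 = 15.3
  Capstone 61 × 0.12 = 7.32
  Assignments 41 × 0.08 = 3.28
  Reflections 85 × 0.19 = 16.15
  Practicals 87 × 0.07 = 6.09
  Oral exam 98 × 0.12 = 11.76
  Weekly reports 67.5 × 0.14 = 9.45
  Written exam 52 × 0.1 = 5.2
Sum = 74.55
74.55 < 75 → No Credit

No Credit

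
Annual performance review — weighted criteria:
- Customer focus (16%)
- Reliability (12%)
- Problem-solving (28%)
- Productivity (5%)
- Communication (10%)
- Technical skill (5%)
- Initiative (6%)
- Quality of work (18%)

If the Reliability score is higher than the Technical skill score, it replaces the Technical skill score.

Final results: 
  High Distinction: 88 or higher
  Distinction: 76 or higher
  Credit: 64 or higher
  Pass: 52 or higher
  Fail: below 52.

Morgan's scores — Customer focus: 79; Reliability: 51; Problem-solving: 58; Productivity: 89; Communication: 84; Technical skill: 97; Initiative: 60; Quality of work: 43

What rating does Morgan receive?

Reliability (51) ≤ Technical skill (97), so Technical skill stays at 97.
Weighted total:
  Customer focus 79 × 0.16 = 12.64
  Reliability 51 × 0.12 = 6.12
  Problem-solving 58 × 0.28 = 16.24
  Productivity 89 × 0.05 = 4.45
  Communication 84 × 0.1 = 8.4
  Technical skill 97 × 0.05 = 4.85
  Initiative 60 × 0.06 = 3.6
  Quality of work 43 × 0.18 = 7.74
Sum = 64.04
64.04 is ≥ 64 and < 76 → Credit

Credit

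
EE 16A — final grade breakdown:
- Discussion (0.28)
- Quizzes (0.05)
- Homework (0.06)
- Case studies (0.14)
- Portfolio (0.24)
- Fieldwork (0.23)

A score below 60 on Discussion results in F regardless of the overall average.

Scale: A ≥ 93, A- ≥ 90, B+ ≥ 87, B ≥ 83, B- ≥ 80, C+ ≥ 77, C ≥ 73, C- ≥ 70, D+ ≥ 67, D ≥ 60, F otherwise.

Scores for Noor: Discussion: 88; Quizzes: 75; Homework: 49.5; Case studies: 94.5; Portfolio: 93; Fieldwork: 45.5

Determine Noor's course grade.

Discussion score 88 ≥ 60: minimum met.
Weighted total:
  Discussion 88 × 0.28 = 24.64
  Quizzes 75 × 0.05 = 3.75
  Homework 49.5 × 0.06 = 2.97
  Case studies 94.5 × 0.14 = 13.23
  Portfolio 93 × 0.24 = 22.32
  Fieldwork 45.5 × 0.23 = 10.465
Sum = 77.375
77.375 is ≥ 77 and < 80 → C+

C+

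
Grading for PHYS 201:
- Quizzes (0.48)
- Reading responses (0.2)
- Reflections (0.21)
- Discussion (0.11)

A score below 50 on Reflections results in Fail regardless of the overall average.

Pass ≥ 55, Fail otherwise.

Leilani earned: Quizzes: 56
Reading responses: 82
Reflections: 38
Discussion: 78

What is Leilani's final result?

Reflections score 38 < 50: minimum not met.
Weighted total:
  Quizzes 56 × 0.48 = 26.88
  Reading responses 82 × 0.2 = 16.4
  Reflections 38 × 0.21 = 7.98
  Discussion 78 × 0.11 = 8.58
Sum = 59.84
Because the Reflections minimum was not met, the result is Fail.

Fail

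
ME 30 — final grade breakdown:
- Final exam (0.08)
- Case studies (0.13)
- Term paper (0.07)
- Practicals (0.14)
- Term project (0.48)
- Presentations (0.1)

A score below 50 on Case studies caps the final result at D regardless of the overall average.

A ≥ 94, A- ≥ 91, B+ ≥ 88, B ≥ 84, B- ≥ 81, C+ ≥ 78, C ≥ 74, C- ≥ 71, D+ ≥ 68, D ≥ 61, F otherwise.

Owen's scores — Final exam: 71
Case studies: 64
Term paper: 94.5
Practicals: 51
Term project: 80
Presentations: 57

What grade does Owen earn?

C-

Case studies score 64 ≥ 50: minimum met.
Weighted total:
  Final exam 71 × 0.08 = 5.68
  Case studies 64 × 0.13 = 8.32
  Term paper 94.5 × 0.07 = 6.615
  Practicals 51 × 0.14 = 7.14
  Term project 80 × 0.48 = 38.4
  Presentations 57 × 0.1 = 5.7
Sum = 71.855
71.855 is ≥ 71 and < 74 → C-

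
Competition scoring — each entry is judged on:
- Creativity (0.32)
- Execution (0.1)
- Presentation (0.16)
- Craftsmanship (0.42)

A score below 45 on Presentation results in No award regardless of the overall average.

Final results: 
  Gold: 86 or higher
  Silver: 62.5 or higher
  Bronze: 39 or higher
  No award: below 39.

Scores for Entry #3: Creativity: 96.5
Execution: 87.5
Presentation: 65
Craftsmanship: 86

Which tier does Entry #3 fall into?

Presentation score 65 ≥ 45: minimum met.
Weighted total:
  Creativity 96.5 × 0.32 = 30.88
  Execution 87.5 × 0.1 = 8.75
  Presentation 65 × 0.16 = 10.4
  Craftsmanship 86 × 0.42 = 36.12
Sum = 86.15
86.15 ≥ 86 → Gold

Gold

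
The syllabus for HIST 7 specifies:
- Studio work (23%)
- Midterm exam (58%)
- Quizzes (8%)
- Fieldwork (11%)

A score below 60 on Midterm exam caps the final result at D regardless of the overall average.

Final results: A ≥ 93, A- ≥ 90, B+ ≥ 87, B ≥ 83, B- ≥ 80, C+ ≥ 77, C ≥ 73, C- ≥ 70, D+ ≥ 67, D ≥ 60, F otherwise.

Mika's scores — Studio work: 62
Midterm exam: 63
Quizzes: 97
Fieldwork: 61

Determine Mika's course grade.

Midterm exam score 63 ≥ 60: minimum met.
Weighted total:
  Studio work 62 × 0.23 = 14.26
  Midterm exam 63 × 0.58 = 36.54
  Quizzes 97 × 0.08 = 7.76
  Fieldwork 61 × 0.11 = 6.71
Sum = 65.27
65.27 is ≥ 60 and < 67 → D

D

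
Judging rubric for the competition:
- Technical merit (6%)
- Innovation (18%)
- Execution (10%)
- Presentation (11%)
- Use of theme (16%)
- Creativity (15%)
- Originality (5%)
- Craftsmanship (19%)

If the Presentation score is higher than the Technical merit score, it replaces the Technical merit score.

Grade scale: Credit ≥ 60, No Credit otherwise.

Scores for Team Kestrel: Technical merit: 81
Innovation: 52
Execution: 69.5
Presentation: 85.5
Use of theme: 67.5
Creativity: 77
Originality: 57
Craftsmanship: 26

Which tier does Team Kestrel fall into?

Credit

Presentation (85.5) > Technical merit (81), so Technical merit counts as 85.5.
Weighted total:
  Technical merit 85.5 × 0.06 = 5.13
  Innovation 52 × 0.18 = 9.36
  Execution 69.5 × 0.1 = 6.95
  Presentation 85.5 × 0.11 = 9.405
  Use of theme 67.5 × 0.16 = 10.8
  Creativity 77 × 0.15 = 11.55
  Originality 57 × 0.05 = 2.85
  Craftsmanship 26 × 0.19 = 4.94
Sum = 60.985
60.985 ≥ 60 → Credit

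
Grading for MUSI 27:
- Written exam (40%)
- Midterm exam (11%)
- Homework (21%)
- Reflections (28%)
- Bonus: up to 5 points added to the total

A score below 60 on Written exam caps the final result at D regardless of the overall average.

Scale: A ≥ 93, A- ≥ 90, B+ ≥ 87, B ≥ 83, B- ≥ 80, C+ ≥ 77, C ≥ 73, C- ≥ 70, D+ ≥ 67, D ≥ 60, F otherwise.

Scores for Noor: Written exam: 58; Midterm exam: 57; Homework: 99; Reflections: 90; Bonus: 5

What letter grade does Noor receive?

Written exam score 58 < 60: minimum not met.
Weighted total:
  Written exam 58 × 0.4 = 23.2
  Midterm exam 57 × 0.11 = 6.27
  Homework 99 × 0.21 = 20.79
  Reflections 90 × 0.28 = 25.2
Sum = 75.46
Bonus: 75.46 + 5 = 80.46
80.46 would be B-; cap at D applies → D.

D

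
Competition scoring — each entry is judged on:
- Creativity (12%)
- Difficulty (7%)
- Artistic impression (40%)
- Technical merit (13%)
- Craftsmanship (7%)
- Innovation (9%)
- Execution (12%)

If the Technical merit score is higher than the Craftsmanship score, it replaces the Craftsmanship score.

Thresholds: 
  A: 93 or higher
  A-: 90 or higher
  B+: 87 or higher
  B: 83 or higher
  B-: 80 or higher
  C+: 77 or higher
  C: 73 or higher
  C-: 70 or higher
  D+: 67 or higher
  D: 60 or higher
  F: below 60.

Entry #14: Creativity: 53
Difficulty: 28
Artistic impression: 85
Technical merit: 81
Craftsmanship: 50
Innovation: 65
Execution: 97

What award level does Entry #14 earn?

C

Technical merit (81) > Craftsmanship (50), so Craftsmanship counts as 81.
Weighted total:
  Creativity 53 × 0.12 = 6.36
  Difficulty 28 × 0.07 = 1.96
  Artistic impression 85 × 0.4 = 34
  Technical merit 81 × 0.13 = 10.53
  Craftsmanship 81 × 0.07 = 5.67
  Innovation 65 × 0.09 = 5.85
  Execution 97 × 0.12 = 11.64
Sum = 76.01
76.01 is ≥ 73 and < 77 → C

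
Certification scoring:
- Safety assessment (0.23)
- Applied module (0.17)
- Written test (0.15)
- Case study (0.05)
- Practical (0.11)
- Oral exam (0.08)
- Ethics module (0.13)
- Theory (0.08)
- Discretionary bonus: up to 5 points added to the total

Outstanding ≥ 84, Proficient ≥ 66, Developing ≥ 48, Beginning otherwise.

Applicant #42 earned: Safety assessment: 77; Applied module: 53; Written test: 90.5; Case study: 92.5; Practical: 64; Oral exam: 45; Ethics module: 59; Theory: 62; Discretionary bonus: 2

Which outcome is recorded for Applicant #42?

Proficient

Weighted total:
  Safety assessment 77 × 0.23 = 17.71
  Applied module 53 × 0.17 = 9.01
  Written test 90.5 × 0.15 = 13.575
  Case study 92.5 × 0.05 = 4.625
  Practical 64 × 0.11 = 7.04
  Oral exam 45 × 0.08 = 3.6
  Ethics module 59 × 0.13 = 7.67
  Theory 62 × 0.08 = 4.96
Sum = 68.19
Discretionary bonus: 68.19 + 2 = 70.19
70.19 is ≥ 66 and < 84 → Proficient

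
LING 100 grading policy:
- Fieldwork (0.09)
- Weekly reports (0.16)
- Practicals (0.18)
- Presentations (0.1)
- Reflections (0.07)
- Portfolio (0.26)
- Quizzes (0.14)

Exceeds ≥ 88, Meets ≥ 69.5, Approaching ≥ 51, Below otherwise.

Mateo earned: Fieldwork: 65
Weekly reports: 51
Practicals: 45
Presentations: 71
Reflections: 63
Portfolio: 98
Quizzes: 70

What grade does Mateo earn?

Weighted total:
  Fieldwork 65 × 0.09 = 5.85
  Weekly reports 51 × 0.16 = 8.16
  Practicals 45 × 0.18 = 8.1
  Presentations 71 × 0.1 = 7.1
  Reflections 63 × 0.07 = 4.41
  Portfolio 98 × 0.26 = 25.48
  Quizzes 70 × 0.14 = 9.8
Sum = 68.9
68.9 is ≥ 51 and < 69.5 → Approaching

Approaching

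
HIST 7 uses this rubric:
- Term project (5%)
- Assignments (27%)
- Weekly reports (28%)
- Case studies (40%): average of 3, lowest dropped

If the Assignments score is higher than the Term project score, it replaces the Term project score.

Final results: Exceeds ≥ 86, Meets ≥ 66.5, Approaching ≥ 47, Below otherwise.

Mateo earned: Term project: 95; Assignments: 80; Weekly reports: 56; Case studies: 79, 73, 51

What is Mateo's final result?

Meets

Case studies: drop 51 → average of remaining 2 = 152/2 = 76
Assignments (80) ≤ Term project (95), so Term project stays at 95.
Weighted total:
  Term project 95 × 0.05 = 4.75
  Assignments 80 × 0.27 = 21.6
  Weekly reports 56 × 0.28 = 15.68
  Case studies 76 × 0.4 = 30.4
Sum = 72.43
72.43 is ≥ 66.5 and < 86 → Meets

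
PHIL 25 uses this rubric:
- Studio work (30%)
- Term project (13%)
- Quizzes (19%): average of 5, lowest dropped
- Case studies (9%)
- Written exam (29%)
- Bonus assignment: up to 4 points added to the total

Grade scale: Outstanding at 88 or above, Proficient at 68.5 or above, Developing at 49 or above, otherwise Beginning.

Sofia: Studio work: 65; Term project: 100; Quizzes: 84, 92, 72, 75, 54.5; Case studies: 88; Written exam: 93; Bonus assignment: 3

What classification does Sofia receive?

Proficient

Quizzes: drop 54.5 → average of remaining 4 = 323/4 = 80.75
Weighted total:
  Studio work 65 × 0.3 = 19.5
  Term project 100 × 0.13 = 13
  Quizzes 80.75 × 0.19 = 15.3425
  Case studies 88 × 0.09 = 7.92
  Written exam 93 × 0.29 = 26.97
Sum = 82.7325
Bonus assignment: 82.7325 + 3 = 85.7325
85.7325 is ≥ 68.5 and < 88 → Proficient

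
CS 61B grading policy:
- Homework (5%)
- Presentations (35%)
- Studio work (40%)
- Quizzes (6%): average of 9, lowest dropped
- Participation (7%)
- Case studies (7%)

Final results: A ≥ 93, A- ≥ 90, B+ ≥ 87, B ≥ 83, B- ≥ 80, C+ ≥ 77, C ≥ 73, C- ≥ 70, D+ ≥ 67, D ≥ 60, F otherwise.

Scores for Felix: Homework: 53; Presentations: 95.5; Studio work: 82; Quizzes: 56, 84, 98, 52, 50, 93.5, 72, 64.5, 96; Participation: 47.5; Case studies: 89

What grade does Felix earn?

B

Quizzes: drop 50 → average of remaining 8 = 616/8 = 77
Weighted total:
  Homework 53 × 0.05 = 2.65
  Presentations 95.5 × 0.35 = 33.425
  Studio work 82 × 0.4 = 32.8
  Quizzes 77 × 0.06 = 4.62
  Participation 47.5 × 0.07 = 3.325
  Case studies 89 × 0.07 = 6.23
Sum = 83.05
83.05 is ≥ 83 and < 87 → B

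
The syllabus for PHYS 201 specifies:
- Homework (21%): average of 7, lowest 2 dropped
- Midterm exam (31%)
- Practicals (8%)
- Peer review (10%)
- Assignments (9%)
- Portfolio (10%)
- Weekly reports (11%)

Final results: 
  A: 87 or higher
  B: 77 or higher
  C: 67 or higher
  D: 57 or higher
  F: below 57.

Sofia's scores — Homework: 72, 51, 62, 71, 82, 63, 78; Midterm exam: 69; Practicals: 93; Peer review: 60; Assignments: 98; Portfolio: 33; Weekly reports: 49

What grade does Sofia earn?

Homework: drop 51, 62 → average of remaining 5 = 366/5 = 73.2
Weighted total:
  Homework 73.2 × 0.21 = 15.372
  Midterm exam 69 × 0.31 = 21.39
  Practicals 93 × 0.08 = 7.44
  Peer review 60 × 0.1 = 6
  Assignments 98 × 0.09 = 8.82
  Portfolio 33 × 0.1 = 3.3
  Weekly reports 49 × 0.11 = 5.39
Sum = 67.712
67.712 is ≥ 67 and < 77 → C

C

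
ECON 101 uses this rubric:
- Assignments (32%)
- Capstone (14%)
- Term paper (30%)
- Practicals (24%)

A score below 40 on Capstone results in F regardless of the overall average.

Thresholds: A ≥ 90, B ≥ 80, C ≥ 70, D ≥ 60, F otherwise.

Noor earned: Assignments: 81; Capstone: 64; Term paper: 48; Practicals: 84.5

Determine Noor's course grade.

D

Capstone score 64 ≥ 40: minimum met.
Weighted total:
  Assignments 81 × 0.32 = 25.92
  Capstone 64 × 0.14 = 8.96
  Term paper 48 × 0.3 = 14.4
  Practicals 84.5 × 0.24 = 20.28
Sum = 69.56
69.56 is ≥ 60 and < 70 → D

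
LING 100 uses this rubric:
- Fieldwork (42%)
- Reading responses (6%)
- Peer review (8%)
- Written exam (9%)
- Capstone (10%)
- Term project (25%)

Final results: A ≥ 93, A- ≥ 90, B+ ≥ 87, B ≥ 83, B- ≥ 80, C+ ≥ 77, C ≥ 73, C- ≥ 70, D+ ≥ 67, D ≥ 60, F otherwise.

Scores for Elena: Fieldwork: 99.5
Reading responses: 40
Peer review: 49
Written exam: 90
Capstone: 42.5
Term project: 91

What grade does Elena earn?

B

Weighted total:
  Fieldwork 99.5 × 0.42 = 41.79
  Reading responses 40 × 0.06 = 2.4
  Peer review 49 × 0.08 = 3.92
  Written exam 90 × 0.09 = 8.1
  Capstone 42.5 × 0.1 = 4.25
  Term project 91 × 0.25 = 22.75
Sum = 83.21
83.21 is ≥ 83 and < 87 → B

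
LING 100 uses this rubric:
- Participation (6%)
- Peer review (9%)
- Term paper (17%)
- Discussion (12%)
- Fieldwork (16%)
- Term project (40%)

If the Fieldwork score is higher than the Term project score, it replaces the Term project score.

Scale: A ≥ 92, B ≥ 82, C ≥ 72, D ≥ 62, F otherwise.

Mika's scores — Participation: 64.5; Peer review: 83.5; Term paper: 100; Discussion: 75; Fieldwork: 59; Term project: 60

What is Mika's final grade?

D

Fieldwork (59) ≤ Term project (60), so Term project stays at 60.
Weighted total:
  Participation 64.5 × 0.06 = 3.87
  Peer review 83.5 × 0.09 = 7.515
  Term paper 100 × 0.17 = 17
  Discussion 75 × 0.12 = 9
  Fieldwork 59 × 0.16 = 9.44
  Term project 60 × 0.4 = 24
Sum = 70.825
70.825 is ≥ 62 and < 72 → D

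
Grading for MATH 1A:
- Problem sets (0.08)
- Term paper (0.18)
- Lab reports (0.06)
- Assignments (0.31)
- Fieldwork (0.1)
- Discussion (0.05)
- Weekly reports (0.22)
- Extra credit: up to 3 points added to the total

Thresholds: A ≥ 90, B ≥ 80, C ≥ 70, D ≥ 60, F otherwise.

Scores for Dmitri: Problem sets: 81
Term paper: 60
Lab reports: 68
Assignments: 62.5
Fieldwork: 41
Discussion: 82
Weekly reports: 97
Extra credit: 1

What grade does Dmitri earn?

Weighted total:
  Problem sets 81 × 0.08 = 6.48
  Term paper 60 × 0.18 = 10.8
  Lab reports 68 × 0.06 = 4.08
  Assignments 62.5 × 0.31 = 19.375
  Fieldwork 41 × 0.1 = 4.1
  Discussion 82 × 0.05 = 4.1
  Weekly reports 97 × 0.22 = 21.34
Sum = 70.275
Extra credit: 70.275 + 1 = 71.275
71.275 is ≥ 70 and < 80 → C

C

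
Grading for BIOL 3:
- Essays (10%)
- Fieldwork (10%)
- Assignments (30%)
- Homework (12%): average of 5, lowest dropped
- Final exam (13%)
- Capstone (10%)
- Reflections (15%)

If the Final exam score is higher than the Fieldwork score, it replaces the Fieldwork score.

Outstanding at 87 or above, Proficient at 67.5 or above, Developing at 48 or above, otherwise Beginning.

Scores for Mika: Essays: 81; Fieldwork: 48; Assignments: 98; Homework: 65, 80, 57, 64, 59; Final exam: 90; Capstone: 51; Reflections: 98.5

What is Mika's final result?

Homework: drop 57 → average of remaining 4 = 268/4 = 67
Final exam (90) > Fieldwork (48), so Fieldwork counts as 90.
Weighted total:
  Essays 81 × 0.1 = 8.1
  Fieldwork 90 × 0.1 = 9
  Assignments 98 × 0.3 = 29.4
  Homework 67 × 0.12 = 8.04
  Final exam 90 × 0.13 = 11.7
  Capstone 51 × 0.1 = 5.1
  Reflections 98.5 × 0.15 = 14.775
Sum = 86.115
86.115 is ≥ 67.5 and < 87 → Proficient

Proficient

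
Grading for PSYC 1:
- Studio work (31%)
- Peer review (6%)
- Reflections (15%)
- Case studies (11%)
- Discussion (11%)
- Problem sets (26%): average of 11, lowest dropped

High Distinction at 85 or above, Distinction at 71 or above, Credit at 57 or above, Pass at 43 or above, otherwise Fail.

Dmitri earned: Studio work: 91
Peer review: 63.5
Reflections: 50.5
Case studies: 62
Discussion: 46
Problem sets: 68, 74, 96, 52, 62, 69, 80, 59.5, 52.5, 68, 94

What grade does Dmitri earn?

Problem sets: drop 52 → average of remaining 10 = 723/10 = 72.3
Weighted total:
  Studio work 91 × 0.31 = 28.21
  Peer review 63.5 × 0.06 = 3.81
  Reflections 50.5 × 0.15 = 7.575
  Case studies 62 × 0.11 = 6.82
  Discussion 46 × 0.11 = 5.06
  Problem sets 72.3 × 0.26 = 18.798
Sum = 70.273
70.273 is ≥ 57 and < 71 → Credit

Credit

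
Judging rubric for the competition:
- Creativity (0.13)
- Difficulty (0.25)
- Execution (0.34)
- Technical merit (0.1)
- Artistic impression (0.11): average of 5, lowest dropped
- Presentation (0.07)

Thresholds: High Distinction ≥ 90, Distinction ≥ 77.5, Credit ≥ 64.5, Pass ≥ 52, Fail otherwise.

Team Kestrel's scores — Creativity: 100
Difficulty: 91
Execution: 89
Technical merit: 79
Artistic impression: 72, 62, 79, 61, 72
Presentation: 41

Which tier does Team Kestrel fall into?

Artistic impression: drop 61 → average of remaining 4 = 285/4 = 71.25
Weighted total:
  Creativity 100 × 0.13 = 13
  Difficulty 91 × 0.25 = 22.75
  Execution 89 × 0.34 = 30.26
  Technical merit 79 × 0.1 = 7.9
  Artistic impression 71.25 × 0.11 = 7.8375
  Presentation 41 × 0.07 = 2.87
Sum = 84.6175
84.6175 is ≥ 77.5 and < 90 → Distinction

Distinction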